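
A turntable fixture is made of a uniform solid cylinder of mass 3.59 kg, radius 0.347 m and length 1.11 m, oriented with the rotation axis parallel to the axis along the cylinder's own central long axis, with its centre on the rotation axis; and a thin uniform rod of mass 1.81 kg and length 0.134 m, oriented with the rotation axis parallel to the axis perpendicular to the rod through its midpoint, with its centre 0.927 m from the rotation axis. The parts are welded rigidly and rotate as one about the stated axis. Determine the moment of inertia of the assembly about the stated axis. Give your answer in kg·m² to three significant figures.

1.77

Solid cylinder: I_cm = (1/2)MR² = (1/2)(3.59)(0.347)² = 0.21613 kg·m²; axis through the centre, so I = 0.21613 kg·m².
Thin rod: I_cm = (1/12)ML² = (1/12)(1.81)(0.134)² = 0.0027084 kg·m²; centre at d = 0.927 m, so the parallel axis theorem gives I = 0.0027084 + (1.81)(0.927)² = 1.5581 kg·m².
Total I = 0.21613 + 1.5581 = 1.7742 kg·m².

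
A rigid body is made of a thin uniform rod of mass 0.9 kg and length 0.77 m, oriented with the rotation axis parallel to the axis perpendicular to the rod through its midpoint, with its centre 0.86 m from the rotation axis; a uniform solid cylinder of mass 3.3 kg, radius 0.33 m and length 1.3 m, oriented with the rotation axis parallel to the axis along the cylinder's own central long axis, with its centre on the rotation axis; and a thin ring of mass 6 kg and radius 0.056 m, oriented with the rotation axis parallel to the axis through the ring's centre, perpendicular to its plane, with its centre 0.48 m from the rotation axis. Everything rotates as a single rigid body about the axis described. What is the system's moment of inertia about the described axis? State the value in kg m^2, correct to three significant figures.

2.29

Thin rod: I_cm = (1/12)ML² = (1/12)(0.9)(0.77)² = 0.044468 kg m^2; centre at d = 0.86 m, so the parallel axis theorem gives I = 0.044468 + (0.9)(0.86)² = 0.71011 kg m^2.
Solid cylinder: I_cm = (1/2)MR² = (1/2)(3.3)(0.33)² = 0.17969 kg m^2; axis through the centre, so I = 0.17969 kg m^2.
Thin ring: I_cm = MR² = (6)(0.056)² = 0.018816 kg m^2; centre at d = 0.48 m, so the parallel axis theorem gives I = 0.018816 + (6)(0.48)² = 1.4012 kg m^2.
Total I = 0.71011 + 0.17969 + 1.4012 = 2.291 kg m^2.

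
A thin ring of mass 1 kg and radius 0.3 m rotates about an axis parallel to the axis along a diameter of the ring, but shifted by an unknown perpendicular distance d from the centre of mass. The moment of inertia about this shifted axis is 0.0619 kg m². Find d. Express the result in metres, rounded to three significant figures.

About the centre-of-mass axis, I_cm = (1/2)MR² = (1/2)(1)(0.3)² = 0.045 kg m².
Parallel axis theorem: I = I_cm + Md², so Md² = 0.0619 − 0.045 = 0.0169 kg m².
d = √(0.0169 / 1) = 0.13 m.

0.130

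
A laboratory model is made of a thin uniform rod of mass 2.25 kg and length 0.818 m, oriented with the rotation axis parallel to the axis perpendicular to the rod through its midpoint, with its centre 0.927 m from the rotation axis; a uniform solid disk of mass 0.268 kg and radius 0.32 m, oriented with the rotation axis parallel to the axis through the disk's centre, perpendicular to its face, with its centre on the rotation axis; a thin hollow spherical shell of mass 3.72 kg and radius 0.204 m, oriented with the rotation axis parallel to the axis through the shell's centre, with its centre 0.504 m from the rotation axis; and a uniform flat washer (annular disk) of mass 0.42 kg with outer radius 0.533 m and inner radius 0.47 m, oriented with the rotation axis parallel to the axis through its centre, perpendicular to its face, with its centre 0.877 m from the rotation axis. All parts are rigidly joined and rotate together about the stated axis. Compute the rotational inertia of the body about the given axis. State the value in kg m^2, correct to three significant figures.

Thin rod: I_cm = (1/12)ML² = (1/12)(2.25)(0.818)² = 0.12546 kg m^2; centre at d = 0.927 m, so I = I_cm + Md² gives I = 0.12546 + (2.25)(0.927)² = 2.059 kg m^2.
Solid disk: I_cm = (1/2)MR² = (1/2)(0.268)(0.32)² = 0.013722 kg m^2; axis through the centre, so I = 0.013722 kg m^2.
Spherical shell: I_cm = (2/3)MR² = (2/3)(3.72)(0.204)² = 0.10321 kg m^2; centre at d = 0.504 m, so I = I_cm + Md² gives I = 0.10321 + (3.72)(0.504)² = 1.0481 kg m^2.
Annular disk: I_cm = (1/2)M(R²+r²) = (1/2)(0.42)[(0.533)² + (0.47)²] = 0.10605 kg m^2; centre at d = 0.877 m, so I = I_cm + Md² gives I = 0.10605 + (0.42)(0.877)² = 0.42908 kg m^2.
Total I = 2.059 + 0.013722 + 1.0481 + 0.42908 = 3.5499 kg m^2.

3.55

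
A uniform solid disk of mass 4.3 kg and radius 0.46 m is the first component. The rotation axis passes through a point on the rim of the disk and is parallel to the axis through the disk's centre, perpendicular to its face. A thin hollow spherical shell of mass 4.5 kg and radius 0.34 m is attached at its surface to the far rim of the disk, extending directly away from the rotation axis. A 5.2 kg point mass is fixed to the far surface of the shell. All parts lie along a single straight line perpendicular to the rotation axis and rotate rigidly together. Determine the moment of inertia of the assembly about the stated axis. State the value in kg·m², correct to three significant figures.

Solid disk: I_cm = (1/2)MR² = (1/2)(4.3)(0.46)² = 0.45494 kg·m²; centre at d = 0.46 m, so the parallel axis theorem gives I = 0.45494 + (4.3)(0.46)² = 1.3648 kg·m².
Spherical shell: I_cm = (2/3)MR² = (2/3)(4.5)(0.34)² = 0.3468 kg·m²; centre at d = 0.46 + 0.46 + 0.34 = 1.26 m, so the parallel axis theorem gives I = 0.3468 + (4.5)(1.26)² = 7.491 kg·m².
Point mass: I_cm = 0; centre at d = 0.46 + 0.46 + 0.34 + 0.34 = 1.6 m, so the parallel axis theorem gives I = 0 + (5.2)(1.6)² = 13.312 kg·m².
Total I = 1.3648 + 7.491 + 13.312 = 22.168 kg·m².

22.2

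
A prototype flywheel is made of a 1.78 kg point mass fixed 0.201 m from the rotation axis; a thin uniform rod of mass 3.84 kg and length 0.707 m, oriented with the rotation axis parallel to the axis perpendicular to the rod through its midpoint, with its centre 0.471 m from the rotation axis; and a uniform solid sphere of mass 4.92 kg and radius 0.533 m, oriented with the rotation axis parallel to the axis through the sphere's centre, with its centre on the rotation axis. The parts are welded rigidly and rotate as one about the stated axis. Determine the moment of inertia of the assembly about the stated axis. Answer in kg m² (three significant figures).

Point mass: I_cm = 0; centre at d = 0.201 m, so I = I_cm + Md² gives I = 0 + (1.78)(0.201)² = 0.071914 kg m².
Thin rod: I_cm = (1/12)ML² = (1/12)(3.84)(0.707)² = 0.15995 kg m²; centre at d = 0.471 m, so I = I_cm + Md² gives I = 0.15995 + (3.84)(0.471)² = 1.0118 kg m².
Solid sphere: I_cm = (2/5)MR² = (2/5)(4.92)(0.533)² = 0.55909 kg m²; axis through the centre, so I = 0.55909 kg m².
Total I = 0.071914 + 1.0118 + 0.55909 = 1.6428 kg m².

1.64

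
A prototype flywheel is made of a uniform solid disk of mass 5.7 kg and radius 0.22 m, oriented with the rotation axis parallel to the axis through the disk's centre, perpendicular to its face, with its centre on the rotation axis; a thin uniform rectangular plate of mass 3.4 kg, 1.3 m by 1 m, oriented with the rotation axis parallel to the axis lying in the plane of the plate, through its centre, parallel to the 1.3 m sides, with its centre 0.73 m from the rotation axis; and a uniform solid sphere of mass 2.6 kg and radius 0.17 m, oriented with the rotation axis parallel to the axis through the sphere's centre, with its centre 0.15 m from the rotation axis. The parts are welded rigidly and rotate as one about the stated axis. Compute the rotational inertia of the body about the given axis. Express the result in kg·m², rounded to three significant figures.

2.32

Solid disk: I_cm = (1/2)MR² = (1/2)(5.7)(0.22)² = 0.13794 kg·m²; axis through the centre, so I = 0.13794 kg·m².
Rectangular plate: I_cm = (1/12)Mb² = (1/12)(3.4)(1)² = 0.28333 kg·m²; centre at d = 0.73 m, so the parallel axis theorem gives I = 0.28333 + (3.4)(0.73)² = 2.0952 kg·m².
Solid sphere: I_cm = (2/5)MR² = (2/5)(2.6)(0.17)² = 0.030056 kg·m²; centre at d = 0.15 m, so the parallel axis theorem gives I = 0.030056 + (2.6)(0.15)² = 0.088556 kg·m².
Total I = 0.13794 + 2.0952 + 0.088556 = 2.3217 kg·m².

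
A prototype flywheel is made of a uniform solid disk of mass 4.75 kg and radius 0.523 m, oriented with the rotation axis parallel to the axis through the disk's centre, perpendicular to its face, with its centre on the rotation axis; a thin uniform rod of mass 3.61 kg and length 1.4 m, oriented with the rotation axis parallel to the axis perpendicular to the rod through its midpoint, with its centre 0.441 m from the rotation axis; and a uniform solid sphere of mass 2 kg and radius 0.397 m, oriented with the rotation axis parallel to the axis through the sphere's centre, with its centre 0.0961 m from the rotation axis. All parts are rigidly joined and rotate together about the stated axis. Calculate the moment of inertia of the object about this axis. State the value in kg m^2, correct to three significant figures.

Solid disk: I_cm = (1/2)MR² = (1/2)(4.75)(0.523)² = 0.64963 kg m^2; axis through the centre, so I = 0.64963 kg m^2.
Thin rod: I_cm = (1/12)ML² = (1/12)(3.61)(1.4)² = 0.58963 kg m^2; centre at d = 0.441 m, so I = I_cm + Md² gives I = 0.58963 + (3.61)(0.441)² = 1.2917 kg m^2.
Solid sphere: I_cm = (2/5)MR² = (2/5)(2)(0.397)² = 0.12609 kg m^2; centre at d = 0.0961 m, so I = I_cm + Md² gives I = 0.12609 + (2)(0.0961)² = 0.14456 kg m^2.
Total I = 0.64963 + 1.2917 + 0.14456 = 2.0859 kg m^2.

2.09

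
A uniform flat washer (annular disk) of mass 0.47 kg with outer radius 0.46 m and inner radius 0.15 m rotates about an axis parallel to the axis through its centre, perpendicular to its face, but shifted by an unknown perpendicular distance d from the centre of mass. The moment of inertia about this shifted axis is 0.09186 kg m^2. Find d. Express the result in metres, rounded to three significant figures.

About the centre-of-mass axis, I_cm = (1/2)M(R²+r²) = (1/2)(0.47)[(0.46)² + (0.15)²] = 0.055013 kg m^2.
Parallel axis theorem: I = I_cm + Md², so Md² = 0.09186 − 0.055013 = 0.036846 kg m^2.
d = √(0.036846 / 0.47) = 0.27999 m.

0.280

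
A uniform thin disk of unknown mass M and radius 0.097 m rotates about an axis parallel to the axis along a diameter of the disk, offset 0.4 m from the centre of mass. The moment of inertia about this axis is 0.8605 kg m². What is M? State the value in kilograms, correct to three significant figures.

5.30

I = I_cm + Md² = (1/4)MR² + Md² = M·[0.25·(0.097)² + (0.4)²] = M·0.16235.
So M = 0.8605 / 0.16235 = 5.3002 kg.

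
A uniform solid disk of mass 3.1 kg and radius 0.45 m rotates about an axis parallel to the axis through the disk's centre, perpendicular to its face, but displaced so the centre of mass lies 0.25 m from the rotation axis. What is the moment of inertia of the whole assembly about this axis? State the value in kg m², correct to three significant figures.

0.508

I_cm = (1/2)MR² = (1/2)(3.1)(0.45)² = 0.31388 kg m²; centre at d = 0.25 m, so I = I_cm + Md² gives I = 0.31388 + (3.1)(0.25)² = 0.50762 kg m².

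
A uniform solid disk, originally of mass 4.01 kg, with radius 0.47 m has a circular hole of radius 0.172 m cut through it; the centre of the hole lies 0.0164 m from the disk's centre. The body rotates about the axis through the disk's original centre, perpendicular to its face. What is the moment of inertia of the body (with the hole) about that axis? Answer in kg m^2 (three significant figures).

0.435

Unpierced body about its centre: I₀ = (1/2)MR² = (1/2)(4.01)(0.47)² = 0.4429 kg m^2.
The removed disk has mass m = M·(r/R)² = (4.01)(0.172/0.47)² = 0.53704 kg (same uniform areal density).
Its moment of inertia about the rotation axis (parallel-axis theorem): I_hole = (1/2)mr² + md² = (1/2)(0.53704)(0.172)² + (0.53704)(0.0164)² = 0.0080883 kg m^2.
Treating the hole as negative mass, I = I₀ − I_hole = 0.4429 − 0.0080883 = 0.43482 kg m^2.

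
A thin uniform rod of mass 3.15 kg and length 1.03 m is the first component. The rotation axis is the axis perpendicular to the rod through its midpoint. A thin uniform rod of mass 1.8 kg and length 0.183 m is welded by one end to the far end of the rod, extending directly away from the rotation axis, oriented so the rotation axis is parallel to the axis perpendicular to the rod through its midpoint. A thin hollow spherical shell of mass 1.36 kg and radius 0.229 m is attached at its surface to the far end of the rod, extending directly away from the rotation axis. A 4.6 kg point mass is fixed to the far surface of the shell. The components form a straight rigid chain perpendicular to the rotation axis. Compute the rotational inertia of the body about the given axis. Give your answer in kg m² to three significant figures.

Thin rod: I_cm = (1/12)ML² = (1/12)(3.15)(1.03)² = 0.27849 kg m²; axis through the centre, so I = 0.27849 kg m².
Thin rod: I_cm = (1/12)ML² = (1/12)(1.8)(0.183)² = 0.0050233 kg m²; centre at d = 0.515 + 0.0915 = 0.6065 m, so I = I_cm + Md² gives I = 0.0050233 + (1.8)(0.6065)² = 0.66714 kg m².
Spherical shell: I_cm = (2/3)MR² = (2/3)(1.36)(0.229)² = 0.047547 kg m²; centre at d = 0.515 + 0.0915 + 0.0915 + 0.229 = 0.927 m, so I = I_cm + Md² gives I = 0.047547 + (1.36)(0.927)² = 1.2162 kg m².
Point mass: I_cm = 0; centre at d = 0.515 + 0.0915 + 0.0915 + 0.229 + 0.229 = 1.156 m, so I = I_cm + Md² gives I = 0 + (4.6)(1.156)² = 6.1471 kg m².
Total I = 0.27849 + 0.66714 + 1.2162 + 6.1471 = 8.309 kg m².

8.31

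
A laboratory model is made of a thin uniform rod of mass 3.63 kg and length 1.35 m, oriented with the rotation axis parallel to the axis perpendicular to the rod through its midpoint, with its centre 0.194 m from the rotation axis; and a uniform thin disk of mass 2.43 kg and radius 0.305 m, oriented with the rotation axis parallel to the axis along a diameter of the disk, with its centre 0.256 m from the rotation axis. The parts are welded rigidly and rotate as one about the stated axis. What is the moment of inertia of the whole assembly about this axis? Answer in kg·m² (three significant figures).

Thin rod: I_cm = (1/12)ML² = (1/12)(3.63)(1.35)² = 0.55131 kg·m²; centre at d = 0.194 m, so I = I_cm + Md² gives I = 0.55131 + (3.63)(0.194)² = 0.68792 kg·m².
Thin disk: I_cm = (1/4)MR² = (1/4)(2.43)(0.305)² = 0.056513 kg·m²; centre at d = 0.256 m, so I = I_cm + Md² gives I = 0.056513 + (2.43)(0.256)² = 0.21577 kg·m².
Total I = 0.68792 + 0.21577 = 0.90369 kg·m².

0.904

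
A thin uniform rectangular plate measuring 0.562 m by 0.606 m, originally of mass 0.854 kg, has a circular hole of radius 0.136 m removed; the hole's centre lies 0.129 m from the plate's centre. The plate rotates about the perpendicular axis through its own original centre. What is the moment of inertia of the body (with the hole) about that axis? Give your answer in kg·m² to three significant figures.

0.0448

Unpierced body about its centre: I₀ = (1/12)M(a²+b²) = (1/12)(0.854)[(0.562)² + (0.606)²] = 0.048613 kg·m².
The removed disk has mass m = M·πr²/(ab) = (0.854)·π(0.136)²/(0.562·0.606) = 0.14571 kg (same uniform areal density).
Its moment of inertia about the rotation axis (parallel-axis theorem): I_hole = (1/2)mr² + md² = (1/2)(0.14571)(0.136)² + (0.14571)(0.129)² = 0.0037722 kg·m².
Treating the hole as negative mass, I = I₀ − I_hole = 0.048613 − 0.0037722 = 0.04484 kg·m².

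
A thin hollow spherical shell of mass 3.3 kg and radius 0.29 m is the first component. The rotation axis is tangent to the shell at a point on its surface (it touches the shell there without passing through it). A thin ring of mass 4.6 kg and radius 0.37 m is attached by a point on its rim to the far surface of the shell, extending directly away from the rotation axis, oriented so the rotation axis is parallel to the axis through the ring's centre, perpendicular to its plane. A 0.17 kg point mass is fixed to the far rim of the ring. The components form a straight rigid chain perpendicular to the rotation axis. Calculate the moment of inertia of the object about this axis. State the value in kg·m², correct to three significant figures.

5.54

Spherical shell: I_cm = (2/3)MR² = (2/3)(3.3)(0.29)² = 0.18502 kg·m²; centre at d = 0.29 m, so I = I_cm + Md² gives I = 0.18502 + (3.3)(0.29)² = 0.46255 kg·m².
Thin ring: I_cm = MR² = (4.6)(0.37)² = 0.62974 kg·m²; centre at d = 0.29 + 0.29 + 0.37 = 0.95 m, so I = I_cm + Md² gives I = 0.62974 + (4.6)(0.95)² = 4.7812 kg·m².
Point mass: I_cm = 0; centre at d = 0.29 + 0.29 + 0.37 + 0.37 = 1.32 m, so I = I_cm + Md² gives I = 0 + (0.17)(1.32)² = 0.29621 kg·m².
Total I = 0.46255 + 4.7812 + 0.29621 = 5.54 kg·m².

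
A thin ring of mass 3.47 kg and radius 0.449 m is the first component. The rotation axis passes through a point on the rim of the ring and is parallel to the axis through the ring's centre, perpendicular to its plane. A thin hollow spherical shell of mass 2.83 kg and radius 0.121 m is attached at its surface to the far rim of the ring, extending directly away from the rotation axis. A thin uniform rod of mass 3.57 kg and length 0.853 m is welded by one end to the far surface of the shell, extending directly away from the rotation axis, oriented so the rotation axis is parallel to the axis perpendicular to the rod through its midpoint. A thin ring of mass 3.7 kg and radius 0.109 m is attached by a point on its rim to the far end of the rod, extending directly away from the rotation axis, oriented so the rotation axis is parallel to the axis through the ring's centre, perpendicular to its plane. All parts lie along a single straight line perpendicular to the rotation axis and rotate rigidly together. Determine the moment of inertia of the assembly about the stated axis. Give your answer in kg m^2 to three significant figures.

29.7

Thin ring: I_cm = MR² = (3.47)(0.449)² = 0.69956 kg m^2; centre at d = 0.449 m, so I = I_cm + Md² gives I = 0.69956 + (3.47)(0.449)² = 1.3991 kg m^2.
Spherical shell: I_cm = (2/3)MR² = (2/3)(2.83)(0.121)² = 0.027623 kg m^2; centre at d = 0.449 + 0.449 + 0.121 = 1.019 m, so I = I_cm + Md² gives I = 0.027623 + (2.83)(1.019)² = 2.9662 kg m^2.
Thin rod: I_cm = (1/12)ML² = (1/12)(3.57)(0.853)² = 0.21646 kg m^2; centre at d = 0.449 + 0.449 + 0.121 + 0.121 + 0.4265 = 1.5665 m, so I = I_cm + Md² gives I = 0.21646 + (3.57)(1.5665)² = 8.977 kg m^2.
Thin ring: I_cm = MR² = (3.7)(0.109)² = 0.04396 kg m^2; centre at d = 0.449 + 0.449 + 0.121 + 0.121 + 0.4265 + 0.4265 + 0.109 = 2.102 m, so I = I_cm + Md² gives I = 0.04396 + (3.7)(2.102)² = 16.392 kg m^2.
Total I = 1.3991 + 2.9662 + 8.977 + 16.392 = 29.734 kg m^2.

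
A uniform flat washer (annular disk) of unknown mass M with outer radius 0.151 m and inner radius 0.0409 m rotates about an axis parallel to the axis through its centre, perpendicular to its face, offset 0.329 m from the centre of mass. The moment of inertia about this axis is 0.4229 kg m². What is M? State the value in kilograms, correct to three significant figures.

I = I_cm + Md² = (1/2)M(R²+r²) + Md² = M·[0.5·[(0.151)² + (0.0409)²] + (0.329)²] = M·0.12048.
So M = 0.4229 / 0.12048 = 3.5102 kg.

3.51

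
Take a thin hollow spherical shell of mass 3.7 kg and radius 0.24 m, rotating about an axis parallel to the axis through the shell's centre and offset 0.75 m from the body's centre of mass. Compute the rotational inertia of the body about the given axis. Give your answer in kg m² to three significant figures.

I_cm = (2/3)MR² = (2/3)(3.7)(0.24)² = 0.14208 kg m²; centre at d = 0.75 m, so I = I_cm + Md² gives I = 0.14208 + (3.7)(0.75)² = 2.2233 kg m².

2.22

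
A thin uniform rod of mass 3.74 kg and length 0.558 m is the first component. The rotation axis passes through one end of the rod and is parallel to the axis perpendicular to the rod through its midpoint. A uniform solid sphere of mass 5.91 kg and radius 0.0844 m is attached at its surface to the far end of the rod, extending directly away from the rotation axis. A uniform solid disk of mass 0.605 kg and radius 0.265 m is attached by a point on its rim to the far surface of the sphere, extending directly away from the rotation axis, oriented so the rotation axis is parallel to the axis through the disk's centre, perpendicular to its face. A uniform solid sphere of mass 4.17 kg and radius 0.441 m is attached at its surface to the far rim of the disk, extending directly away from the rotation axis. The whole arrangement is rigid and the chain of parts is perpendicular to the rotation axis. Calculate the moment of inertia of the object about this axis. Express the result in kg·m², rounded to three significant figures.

Thin rod: I_cm = (1/12)ML² = (1/12)(3.74)(0.558)² = 0.097042 kg·m²; centre at d = 0.279 m, so I = I_cm + Md² gives I = 0.097042 + (3.74)(0.279)² = 0.38817 kg·m².
Solid sphere: I_cm = (2/5)MR² = (2/5)(5.91)(0.0844)² = 0.01684 kg·m²; centre at d = 0.279 + 0.279 + 0.0844 = 0.6424 m, so I = I_cm + Md² gives I = 0.01684 + (5.91)(0.6424)² = 2.4558 kg·m².
Solid disk: I_cm = (1/2)MR² = (1/2)(0.605)(0.265)² = 0.021243 kg·m²; centre at d = 0.279 + 0.279 + 0.0844 + 0.0844 + 0.265 = 0.9918 m, so I = I_cm + Md² gives I = 0.021243 + (0.605)(0.9918)² = 0.61636 kg·m².
Solid sphere: I_cm = (2/5)MR² = (2/5)(4.17)(0.441)² = 0.32439 kg·m²; centre at d = 0.279 + 0.279 + 0.0844 + 0.0844 + 0.265 + 0.265 + 0.441 = 1.6978 m, so I = I_cm + Md² gives I = 0.32439 + (4.17)(1.6978)² = 12.345 kg·m².
Total I = 0.38817 + 2.4558 + 0.61636 + 12.345 = 15.805 kg·m².

15.8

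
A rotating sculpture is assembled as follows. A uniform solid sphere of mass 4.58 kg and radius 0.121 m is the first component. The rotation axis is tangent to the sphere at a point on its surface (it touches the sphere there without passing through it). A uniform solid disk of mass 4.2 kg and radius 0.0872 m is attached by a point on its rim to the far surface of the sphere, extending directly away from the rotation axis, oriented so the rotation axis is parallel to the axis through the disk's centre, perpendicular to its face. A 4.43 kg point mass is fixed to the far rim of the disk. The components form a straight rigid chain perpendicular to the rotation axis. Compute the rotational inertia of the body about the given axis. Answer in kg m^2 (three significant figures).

1.33

Solid sphere: I_cm = (2/5)MR² = (2/5)(4.58)(0.121)² = 0.026822 kg m^2; centre at d = 0.121 m, so the parallel axis theorem gives I = 0.026822 + (4.58)(0.121)² = 0.093878 kg m^2.
Solid disk: I_cm = (1/2)MR² = (1/2)(4.2)(0.0872)² = 0.015968 kg m^2; centre at d = 0.121 + 0.121 + 0.0872 = 0.3292 m, so the parallel axis theorem gives I = 0.015968 + (4.2)(0.3292)² = 0.47113 kg m^2.
Point mass: I_cm = 0; centre at d = 0.121 + 0.121 + 0.0872 + 0.0872 = 0.4164 m, so the parallel axis theorem gives I = 0 + (4.43)(0.4164)² = 0.76811 kg m^2.
Total I = 0.093878 + 0.47113 + 0.76811 = 1.3331 kg m^2.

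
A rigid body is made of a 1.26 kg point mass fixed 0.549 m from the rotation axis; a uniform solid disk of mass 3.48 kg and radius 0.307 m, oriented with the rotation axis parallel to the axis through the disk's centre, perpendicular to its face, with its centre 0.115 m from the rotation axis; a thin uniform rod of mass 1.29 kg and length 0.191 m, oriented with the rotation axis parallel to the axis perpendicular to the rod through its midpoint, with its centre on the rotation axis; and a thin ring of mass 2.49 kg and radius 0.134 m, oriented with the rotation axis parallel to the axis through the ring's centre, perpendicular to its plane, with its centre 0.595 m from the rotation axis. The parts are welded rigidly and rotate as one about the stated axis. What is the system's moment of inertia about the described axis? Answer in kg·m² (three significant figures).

1.52

Point mass: I_cm = 0; centre at d = 0.549 m, so the parallel axis theorem gives I = 0 + (1.26)(0.549)² = 0.37977 kg·m².
Solid disk: I_cm = (1/2)MR² = (1/2)(3.48)(0.307)² = 0.16399 kg·m²; centre at d = 0.115 m, so the parallel axis theorem gives I = 0.16399 + (3.48)(0.115)² = 0.21002 kg·m².
Thin rod: I_cm = (1/12)ML² = (1/12)(1.29)(0.191)² = 0.0039217 kg·m²; axis through the centre, so I = 0.0039217 kg·m².
Thin ring: I_cm = MR² = (2.49)(0.134)² = 0.04471 kg·m²; centre at d = 0.595 m, so the parallel axis theorem gives I = 0.04471 + (2.49)(0.595)² = 0.92623 kg·m².
Total I = 0.37977 + 0.21002 + 0.0039217 + 0.92623 = 1.5199 kg·m².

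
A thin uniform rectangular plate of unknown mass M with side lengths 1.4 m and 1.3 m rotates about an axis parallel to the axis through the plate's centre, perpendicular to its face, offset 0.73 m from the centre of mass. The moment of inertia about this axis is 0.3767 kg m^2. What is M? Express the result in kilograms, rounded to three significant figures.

I = I_cm + Md² = (1/12)M(a²+b²) + Md² = M·[0.0833333·[(1.4)² + (1.3)²] + (0.73)²] = M·0.83707.
So M = 0.3767 / 0.83707 = 0.45002 kg.

0.450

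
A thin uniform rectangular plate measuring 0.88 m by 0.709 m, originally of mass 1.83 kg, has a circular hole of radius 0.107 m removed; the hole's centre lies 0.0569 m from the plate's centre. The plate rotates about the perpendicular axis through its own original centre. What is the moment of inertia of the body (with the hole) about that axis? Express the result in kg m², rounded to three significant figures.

0.194

Unpierced body about its centre: I₀ = (1/12)M(a²+b²) = (1/12)(1.83)[(0.88)² + (0.709)²] = 0.19475 kg m².
The removed disk has mass m = M·πr²/(ab) = (1.83)·π(0.107)²/(0.88·0.709) = 0.1055 kg (same uniform areal density).
Its moment of inertia about the rotation axis (parallel-axis theorem): I_hole = (1/2)mr² + md² = (1/2)(0.1055)(0.107)² + (0.1055)(0.0569)² = 0.00094547 kg m².
Treating the hole as negative mass, I = I₀ − I_hole = 0.19475 − 0.00094547 = 0.19381 kg m².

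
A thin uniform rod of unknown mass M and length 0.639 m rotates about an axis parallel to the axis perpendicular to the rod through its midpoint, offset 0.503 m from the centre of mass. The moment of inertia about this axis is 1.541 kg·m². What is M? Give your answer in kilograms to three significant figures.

I = I_cm + Md² = (1/12)ML² + Md² = M·[0.0833333·(0.639)² + (0.503)²] = M·0.28704.
So M = 1.541 / 0.28704 = 5.3687 kg.

5.37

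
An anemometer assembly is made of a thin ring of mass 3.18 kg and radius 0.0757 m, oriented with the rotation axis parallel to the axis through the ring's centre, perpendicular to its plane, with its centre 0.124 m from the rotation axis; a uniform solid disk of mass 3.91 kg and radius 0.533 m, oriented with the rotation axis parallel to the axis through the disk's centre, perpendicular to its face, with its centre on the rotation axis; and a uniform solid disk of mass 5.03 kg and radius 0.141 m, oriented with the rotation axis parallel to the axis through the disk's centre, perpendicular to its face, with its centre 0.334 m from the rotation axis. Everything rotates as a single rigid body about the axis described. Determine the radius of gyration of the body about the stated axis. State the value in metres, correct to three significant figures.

Thin ring: I_cm = MR² = (3.18)(0.0757)² = 0.018223 kg m^2; centre at d = 0.124 m, so the parallel axis theorem gives I = 0.018223 + (3.18)(0.124)² = 0.067119 kg m^2.
Solid disk: I_cm = (1/2)MR² = (1/2)(3.91)(0.533)² = 0.55539 kg m^2; axis through the centre, so I = 0.55539 kg m^2.
Solid disk: I_cm = (1/2)MR² = (1/2)(5.03)(0.141)² = 0.050001 kg m^2; centre at d = 0.334 m, so the parallel axis theorem gives I = 0.050001 + (5.03)(0.334)² = 0.61113 kg m^2.
Total I = 1.2336 kg m^2; total mass M = 12.12 kg.
k = √(I/M) = √(1.2336/12.12) = 0.31904 m.

0.319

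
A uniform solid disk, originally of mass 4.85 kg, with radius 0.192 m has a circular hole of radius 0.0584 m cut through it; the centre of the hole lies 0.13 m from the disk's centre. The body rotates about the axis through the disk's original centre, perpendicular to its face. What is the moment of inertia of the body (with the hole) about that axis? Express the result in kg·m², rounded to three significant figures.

0.0810

Unpierced body about its centre: I₀ = (1/2)MR² = (1/2)(4.85)(0.192)² = 0.089395 kg·m².
The removed disk has mass m = M·(r/R)² = (4.85)(0.0584/0.192)² = 0.44871 kg (same uniform areal density).
Its moment of inertia about the rotation axis (parallel-axis theorem): I_hole = (1/2)mr² + md² = (1/2)(0.44871)(0.0584)² + (0.44871)(0.13)² = 0.0083484 kg·m².
Treating the hole as negative mass, I = I₀ − I_hole = 0.089395 − 0.0083484 = 0.081047 kg·m².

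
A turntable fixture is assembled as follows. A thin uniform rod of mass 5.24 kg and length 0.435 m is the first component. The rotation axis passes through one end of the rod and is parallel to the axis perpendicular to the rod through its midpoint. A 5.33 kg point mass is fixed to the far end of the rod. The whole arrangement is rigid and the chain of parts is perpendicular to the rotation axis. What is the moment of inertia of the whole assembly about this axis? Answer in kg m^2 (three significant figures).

1.34

Thin rod: I_cm = (1/12)ML² = (1/12)(5.24)(0.435)² = 0.082628 kg m^2; centre at d = 0.2175 m, so the parallel axis theorem gives I = 0.082628 + (5.24)(0.2175)² = 0.33051 kg m^2.
Point mass: I_cm = 0; centre at d = 0.2175 + 0.2175 = 0.435 m, so the parallel axis theorem gives I = 0 + (5.33)(0.435)² = 1.0086 kg m^2.
Total I = 0.33051 + 1.0086 = 1.3391 kg m^2.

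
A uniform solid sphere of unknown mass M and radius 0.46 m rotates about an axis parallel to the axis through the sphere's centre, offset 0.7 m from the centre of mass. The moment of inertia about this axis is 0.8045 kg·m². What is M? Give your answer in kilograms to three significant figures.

I = I_cm + Md² = (2/5)MR² + Md² = M·[0.4·(0.46)² + (0.7)²] = M·0.57464.
So M = 0.8045 / 0.57464 = 1.4 kg.

1.40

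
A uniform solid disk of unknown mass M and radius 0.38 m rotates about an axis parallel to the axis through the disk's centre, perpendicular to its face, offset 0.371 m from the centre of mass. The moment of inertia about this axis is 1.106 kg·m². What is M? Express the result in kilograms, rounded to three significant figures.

5.27

I = I_cm + Md² = (1/2)MR² + Md² = M·[0.5·(0.38)² + (0.371)²] = M·0.20984.
So M = 1.106 / 0.20984 = 5.2707 kg.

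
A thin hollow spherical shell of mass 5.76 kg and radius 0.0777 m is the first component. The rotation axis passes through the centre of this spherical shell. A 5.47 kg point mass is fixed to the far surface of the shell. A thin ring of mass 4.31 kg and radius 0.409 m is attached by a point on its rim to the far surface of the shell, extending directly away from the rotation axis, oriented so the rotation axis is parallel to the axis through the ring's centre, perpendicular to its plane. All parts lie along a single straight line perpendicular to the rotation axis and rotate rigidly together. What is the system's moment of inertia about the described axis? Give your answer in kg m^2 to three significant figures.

1.80

Spherical shell: I_cm = (2/3)MR² = (2/3)(5.76)(0.0777)² = 0.023183 kg m^2; axis through the centre, so I = 0.023183 kg m^2.
Point mass: I_cm = 0; centre at d = 0.0777 m, so I = I_cm + Md² gives I = 0 + (5.47)(0.0777)² = 0.033024 kg m^2.
Thin ring: I_cm = MR² = (4.31)(0.409)² = 0.72098 kg m^2; centre at d = 0.0777 + 0.409 = 0.4867 m, so I = I_cm + Md² gives I = 0.72098 + (4.31)(0.4867)² = 1.7419 kg m^2.
Total I = 0.023183 + 0.033024 + 1.7419 = 1.7981 kg m^2.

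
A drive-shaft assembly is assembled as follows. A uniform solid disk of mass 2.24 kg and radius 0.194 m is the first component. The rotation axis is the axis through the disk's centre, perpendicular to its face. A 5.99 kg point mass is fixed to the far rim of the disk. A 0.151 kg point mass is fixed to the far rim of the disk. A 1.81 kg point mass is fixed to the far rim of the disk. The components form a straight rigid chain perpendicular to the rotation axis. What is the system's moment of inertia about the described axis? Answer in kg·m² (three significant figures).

0.341

Solid disk: I_cm = (1/2)MR² = (1/2)(2.24)(0.194)² = 0.042152 kg·m²; axis through the centre, so I = 0.042152 kg·m².
Point mass: I_cm = 0; centre at d = 0.194 m, so the parallel axis theorem gives I = 0 + (5.99)(0.194)² = 0.22544 kg·m².
Point mass: I_cm = 0; centre at d = 0.194 m, so the parallel axis theorem gives I = 0 + (0.151)(0.194)² = 0.005683 kg·m².
Point mass: I_cm = 0; centre at d = 0.194 m, so the parallel axis theorem gives I = 0 + (1.81)(0.194)² = 0.068121 kg·m².
Total I = 0.042152 + 0.22544 + 0.005683 + 0.068121 = 0.3414 kg·m².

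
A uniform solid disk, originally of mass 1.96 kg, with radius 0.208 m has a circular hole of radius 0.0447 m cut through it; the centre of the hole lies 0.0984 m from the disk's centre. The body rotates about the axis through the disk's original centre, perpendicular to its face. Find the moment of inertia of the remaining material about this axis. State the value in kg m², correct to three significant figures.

0.0414

Unpierced body about its centre: I₀ = (1/2)MR² = (1/2)(1.96)(0.208)² = 0.042399 kg m².
The removed disk has mass m = M·(r/R)² = (1.96)(0.0447/0.208)² = 0.09052 kg (same uniform areal density).
Its moment of inertia about the rotation axis (parallel-axis theorem): I_hole = (1/2)mr² + md² = (1/2)(0.09052)(0.0447)² + (0.09052)(0.0984)² = 0.0009669 kg m².
Treating the hole as negative mass, I = I₀ − I_hole = 0.042399 − 0.0009669 = 0.041432 kg m².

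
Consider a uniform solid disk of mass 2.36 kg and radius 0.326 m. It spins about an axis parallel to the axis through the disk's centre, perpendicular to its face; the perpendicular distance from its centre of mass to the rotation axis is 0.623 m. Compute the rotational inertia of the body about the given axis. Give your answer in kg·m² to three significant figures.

1.04

I_cm = (1/2)MR² = (1/2)(2.36)(0.326)² = 0.12541 kg·m²; centre at d = 0.623 m, so the parallel axis theorem gives I = 0.12541 + (2.36)(0.623)² = 1.0414 kg·m².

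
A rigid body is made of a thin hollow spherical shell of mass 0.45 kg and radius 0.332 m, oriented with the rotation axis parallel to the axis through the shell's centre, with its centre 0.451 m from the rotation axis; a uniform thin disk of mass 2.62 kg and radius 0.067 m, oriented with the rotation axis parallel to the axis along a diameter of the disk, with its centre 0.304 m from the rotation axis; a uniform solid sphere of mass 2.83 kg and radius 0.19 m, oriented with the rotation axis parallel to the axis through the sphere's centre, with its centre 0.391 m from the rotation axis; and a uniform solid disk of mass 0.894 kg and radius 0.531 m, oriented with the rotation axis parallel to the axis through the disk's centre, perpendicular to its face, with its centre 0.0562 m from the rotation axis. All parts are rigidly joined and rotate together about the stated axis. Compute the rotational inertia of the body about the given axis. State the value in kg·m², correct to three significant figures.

Spherical shell: I_cm = (2/3)MR² = (2/3)(0.45)(0.332)² = 0.033067 kg·m²; centre at d = 0.451 m, so the parallel axis theorem gives I = 0.033067 + (0.45)(0.451)² = 0.1246 kg·m².
Thin disk: I_cm = (1/4)MR² = (1/4)(2.62)(0.067)² = 0.0029403 kg·m²; centre at d = 0.304 m, so the parallel axis theorem gives I = 0.0029403 + (2.62)(0.304)² = 0.24507 kg·m².
Solid sphere: I_cm = (2/5)MR² = (2/5)(2.83)(0.19)² = 0.040865 kg·m²; centre at d = 0.391 m, so the parallel axis theorem gives I = 0.040865 + (2.83)(0.391)² = 0.47352 kg·m².
Solid disk: I_cm = (1/2)MR² = (1/2)(0.894)(0.531)² = 0.12604 kg·m²; centre at d = 0.0562 m, so the parallel axis theorem gives I = 0.12604 + (0.894)(0.0562)² = 0.12886 kg·m².
Total I = 0.1246 + 0.24507 + 0.47352 + 0.12886 = 0.97205 kg·m².

0.972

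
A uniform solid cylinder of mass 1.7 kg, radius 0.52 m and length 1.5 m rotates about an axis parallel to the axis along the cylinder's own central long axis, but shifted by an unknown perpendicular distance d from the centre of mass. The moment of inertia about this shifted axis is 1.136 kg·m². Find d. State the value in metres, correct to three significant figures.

About the centre-of-mass axis, I_cm = (1/2)MR² = (1/2)(1.7)(0.52)² = 0.22984 kg·m².
Parallel axis theorem: I = I_cm + Md², so Md² = 1.136 − 0.22984 = 0.90616 kg·m².
d = √(0.90616 / 1.7) = 0.73009 m.

0.730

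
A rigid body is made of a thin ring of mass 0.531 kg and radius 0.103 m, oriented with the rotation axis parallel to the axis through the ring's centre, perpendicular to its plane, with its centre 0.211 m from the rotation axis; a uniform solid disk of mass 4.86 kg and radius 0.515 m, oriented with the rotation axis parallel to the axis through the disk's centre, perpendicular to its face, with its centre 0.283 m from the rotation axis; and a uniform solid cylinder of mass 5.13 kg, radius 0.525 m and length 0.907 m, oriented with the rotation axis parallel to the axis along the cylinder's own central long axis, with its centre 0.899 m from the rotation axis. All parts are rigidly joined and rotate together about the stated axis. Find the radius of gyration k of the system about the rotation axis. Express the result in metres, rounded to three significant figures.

Thin ring: I_cm = MR² = (0.531)(0.103)² = 0.0056334 kg·m²; centre at d = 0.211 m, so I = I_cm + Md² gives I = 0.0056334 + (0.531)(0.211)² = 0.029274 kg·m².
Solid disk: I_cm = (1/2)MR² = (1/2)(4.86)(0.515)² = 0.6445 kg·m²; centre at d = 0.283 m, so I = I_cm + Md² gives I = 0.6445 + (4.86)(0.283)² = 1.0337 kg·m².
Solid cylinder: I_cm = (1/2)MR² = (1/2)(5.13)(0.525)² = 0.70698 kg·m²; centre at d = 0.899 m, so I = I_cm + Md² gives I = 0.70698 + (5.13)(0.899)² = 4.853 kg·m².
Total I = 5.9161 kg·m²; total mass M = 10.521 kg.
k = √(I/M) = √(5.9161/10.521) = 0.74987 m.

0.750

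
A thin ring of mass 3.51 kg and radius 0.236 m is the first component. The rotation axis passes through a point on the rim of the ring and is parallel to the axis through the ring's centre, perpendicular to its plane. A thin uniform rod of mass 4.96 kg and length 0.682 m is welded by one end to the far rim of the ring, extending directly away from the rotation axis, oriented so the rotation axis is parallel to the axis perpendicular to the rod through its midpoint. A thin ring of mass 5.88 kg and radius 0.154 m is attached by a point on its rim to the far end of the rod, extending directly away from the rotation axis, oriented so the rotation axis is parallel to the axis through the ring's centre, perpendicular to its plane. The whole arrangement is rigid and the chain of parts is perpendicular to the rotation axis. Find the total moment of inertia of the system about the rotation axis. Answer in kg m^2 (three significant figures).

Thin ring: I_cm = MR² = (3.51)(0.236)² = 0.19549 kg m^2; centre at d = 0.236 m, so the parallel axis theorem gives I = 0.19549 + (3.51)(0.236)² = 0.39099 kg m^2.
Thin rod: I_cm = (1/12)ML² = (1/12)(4.96)(0.682)² = 0.19225 kg m^2; centre at d = 0.236 + 0.236 + 0.341 = 0.813 m, so the parallel axis theorem gives I = 0.19225 + (4.96)(0.813)² = 3.4707 kg m^2.
Thin ring: I_cm = MR² = (5.88)(0.154)² = 0.13945 kg m^2; centre at d = 0.236 + 0.236 + 0.341 + 0.341 + 0.154 = 1.308 m, so the parallel axis theorem gives I = 0.13945 + (5.88)(1.308)² = 10.199 kg m^2.
Total I = 0.39099 + 3.4707 + 10.199 = 14.061 kg m^2.

14.1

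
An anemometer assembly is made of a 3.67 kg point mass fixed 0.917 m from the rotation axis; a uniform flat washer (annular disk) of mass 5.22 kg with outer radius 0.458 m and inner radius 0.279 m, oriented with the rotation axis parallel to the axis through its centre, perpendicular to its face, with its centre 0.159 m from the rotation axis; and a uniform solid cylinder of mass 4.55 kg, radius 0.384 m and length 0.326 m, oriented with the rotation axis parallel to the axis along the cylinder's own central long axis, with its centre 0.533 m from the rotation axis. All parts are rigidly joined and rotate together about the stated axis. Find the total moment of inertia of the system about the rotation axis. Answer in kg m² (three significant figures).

Point mass: I_cm = 0; centre at d = 0.917 m, so I = I_cm + Md² gives I = 0 + (3.67)(0.917)² = 3.0861 kg m².
Annular disk: I_cm = (1/2)M(R²+r²) = (1/2)(5.22)[(0.458)² + (0.279)²] = 0.75065 kg m²; centre at d = 0.159 m, so I = I_cm + Md² gives I = 0.75065 + (5.22)(0.159)² = 0.88262 kg m².
Solid cylinder: I_cm = (1/2)MR² = (1/2)(4.55)(0.384)² = 0.33546 kg m²; centre at d = 0.533 m, so I = I_cm + Md² gives I = 0.33546 + (4.55)(0.533)² = 1.6281 kg m².
Total I = 3.0861 + 0.88262 + 1.6281 = 5.5967 kg m².

5.60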